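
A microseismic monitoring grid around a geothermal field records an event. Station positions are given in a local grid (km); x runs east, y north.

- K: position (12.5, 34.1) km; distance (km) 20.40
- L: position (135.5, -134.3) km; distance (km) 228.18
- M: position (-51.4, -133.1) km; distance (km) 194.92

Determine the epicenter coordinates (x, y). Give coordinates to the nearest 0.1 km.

x ≈ 5.6 km, y ≈ 53.3 km

Circle about each station: (x − 12.5)² + (y − 34.1)² = 20.40²; (x − 135.5)² + (y + 134.3)² = 228.18²; (x + 51.4)² + (y + 133.1)² = 194.92².
Subtracting the K equation from the L and M equations removes the quadratic terms:
246.0 x − 336.8 y = -16572.27
-127.8 x − 334.4 y = -18539.14
Solving the 2×2 system: x ≈ 5.6, y ≈ 53.3 km.
Check against K (with the unrounded x, y): √((x − 12.5)²+(y − 34.1)²) = 20.40 ≈ 20.40 km. ✓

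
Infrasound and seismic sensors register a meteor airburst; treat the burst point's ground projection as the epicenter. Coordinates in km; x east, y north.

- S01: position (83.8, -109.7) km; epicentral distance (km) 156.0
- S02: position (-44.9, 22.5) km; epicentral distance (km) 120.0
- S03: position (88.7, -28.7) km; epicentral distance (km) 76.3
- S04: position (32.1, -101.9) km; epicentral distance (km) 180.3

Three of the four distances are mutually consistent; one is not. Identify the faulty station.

Solve using three stations at a time. Using S01, S02, S03 (subtract circle equations pairwise → linear system) gives (x, y) ≈ (72.8, 45.9).
Distances from that point to each station vs reported:
  S01: calculated 156.0 vs reported 156.0 → residual 0.0 km
  S02: calculated 120.0 vs reported 120.0 → residual 0.0 km
  S03: calculated 76.3 vs reported 76.3 → residual 0.0 km
  S04: calculated 153.3 vs reported 180.3 → residual 27.0 km
S01, S02, S03 are mutually consistent (residuals ≈ 0); S04 is off by 27.0 km.

S04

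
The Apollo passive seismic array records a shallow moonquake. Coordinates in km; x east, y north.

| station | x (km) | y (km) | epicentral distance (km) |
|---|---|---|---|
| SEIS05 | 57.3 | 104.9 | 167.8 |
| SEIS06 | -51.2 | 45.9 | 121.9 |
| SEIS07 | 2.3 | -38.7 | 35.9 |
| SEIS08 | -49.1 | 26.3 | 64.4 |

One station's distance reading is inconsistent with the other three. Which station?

SEIS06

Solve using three stations at a time. Using SEIS05, SEIS07, SEIS08 (subtract circle equations pairwise → linear system) gives (x, y) ≈ (-33.5, -36.2).
Distances from that point to each station vs reported:
  SEIS05: calculated 167.8 vs reported 167.8 → residual 0.0 km
  SEIS06: calculated 84.0 vs reported 121.9 → residual 37.9 km
  SEIS07: calculated 35.9 vs reported 35.9 → residual 0.0 km
  SEIS08: calculated 64.4 vs reported 64.4 → residual 0.0 km
SEIS05, SEIS07, SEIS08 are mutually consistent (residuals ≈ 0); SEIS06 is off by 37.9 km.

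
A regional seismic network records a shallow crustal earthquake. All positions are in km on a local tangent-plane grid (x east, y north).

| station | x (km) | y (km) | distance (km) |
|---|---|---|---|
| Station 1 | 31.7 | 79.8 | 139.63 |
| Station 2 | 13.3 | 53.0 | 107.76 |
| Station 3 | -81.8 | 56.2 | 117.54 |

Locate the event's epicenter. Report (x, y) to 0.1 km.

Circle about each station: (x − 31.7)² + (y − 79.8)² = 139.63²; (x − 13.3)² + (y − 53.0)² = 107.76²; (x + 81.8)² + (y − 56.2)² = 117.54².
Subtracting the Station 1 equation from the Station 2 and Station 3 equations removes the quadratic terms:
-36.8 x − 53.6 y = 3497.28
-227.0 x − 47.2 y = 8157.64
Solving the 2×2 system: x ≈ -26.1, y ≈ -47.3 km.

x ≈ -26.1 km, y ≈ -47.3 km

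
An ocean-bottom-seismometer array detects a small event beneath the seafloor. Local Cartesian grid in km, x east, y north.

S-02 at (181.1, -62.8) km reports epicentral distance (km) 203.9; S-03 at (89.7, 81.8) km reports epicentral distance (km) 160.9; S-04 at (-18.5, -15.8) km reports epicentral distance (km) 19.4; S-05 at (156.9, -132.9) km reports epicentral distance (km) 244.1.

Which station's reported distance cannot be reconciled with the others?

Solve using three stations at a time. Using S-02, S-03, S-04 (subtract circle equations pairwise → linear system) gives (x, y) ≈ (-20.9, -35.1).
Distances from that point to each station vs reported:
  S-02: calculated 203.9 vs reported 203.9 → residual 0.0 km
  S-03: calculated 160.9 vs reported 160.9 → residual 0.0 km
  S-04: calculated 19.4 vs reported 19.4 → residual 0.0 km
  S-05: calculated 202.9 vs reported 244.1 → residual 41.2 km
S-02, S-03, S-04 are mutually consistent (residuals ≈ 0); S-05 is off by 41.2 km.

S-05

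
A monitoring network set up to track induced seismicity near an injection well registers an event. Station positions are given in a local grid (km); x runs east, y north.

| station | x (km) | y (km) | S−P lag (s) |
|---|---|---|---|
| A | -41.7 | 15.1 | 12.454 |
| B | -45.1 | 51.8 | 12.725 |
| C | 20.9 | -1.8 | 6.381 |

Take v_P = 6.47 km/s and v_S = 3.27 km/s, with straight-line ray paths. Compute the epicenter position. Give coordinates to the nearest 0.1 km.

Distance from S−P lag: d = Δt · v_P v_S / (v_P − v_S) = Δt · (6.47·3.27)/(6.47−3.27) ≈ 6.6115·Δt.
So d_A = 82.34, d_B = 84.13, d_C = 42.19 km.
Circle about each station: (x + 41.7)² + (y − 15.1)² = 82.34²; (x + 45.1)² + (y − 51.8)² = 84.13²; (x − 20.9)² + (y + 1.8)² = 42.19².
Subtracting pairs of circle equations eliminates x²+y² and gives linear equations (the radical axes):
-6.8 x + 73.4 y = 2452.37
125.2 x − 33.8 y = 3473.03
Solving the 2×2 system: x ≈ 37.7, y ≈ 36.9 km.

x ≈ 37.7 km, y ≈ 36.9 km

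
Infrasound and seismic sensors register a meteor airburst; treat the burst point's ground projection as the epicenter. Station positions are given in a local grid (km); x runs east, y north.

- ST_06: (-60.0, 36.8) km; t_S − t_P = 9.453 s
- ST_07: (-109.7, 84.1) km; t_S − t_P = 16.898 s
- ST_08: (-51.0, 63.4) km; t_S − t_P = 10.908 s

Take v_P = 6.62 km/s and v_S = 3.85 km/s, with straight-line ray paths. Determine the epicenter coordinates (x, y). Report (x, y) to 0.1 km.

x ≈ 7.3 km, y ≈ -18.3 km

Distance from S−P lag: d = Δt · v_P v_S / (v_P − v_S) = Δt · (6.62·3.85)/(6.62−3.85) ≈ 9.2011·Δt.
So d_ST_06 = 86.98, d_ST_07 = 155.48, d_ST_08 = 100.37 km.
Circle about each station: (x + 60.0)² + (y − 36.8)² = 86.98²; (x + 109.7)² + (y − 84.1)² = 155.48²; (x + 51.0)² + (y − 63.4)² = 100.37².
Subtracting the ST_06 equation from the ST_07 and ST_08 equations removes the quadratic terms:
-99.4 x + 94.6 y = -2455.85
18.0 x + 53.2 y = -842.30
Solving the 2×2 system: x ≈ 7.3, y ≈ -18.3 km.
Check against ST_06 (with the unrounded x, y): √((x + 60.0)²+(y − 36.8)²) = 86.97 ≈ 86.98 km. ✓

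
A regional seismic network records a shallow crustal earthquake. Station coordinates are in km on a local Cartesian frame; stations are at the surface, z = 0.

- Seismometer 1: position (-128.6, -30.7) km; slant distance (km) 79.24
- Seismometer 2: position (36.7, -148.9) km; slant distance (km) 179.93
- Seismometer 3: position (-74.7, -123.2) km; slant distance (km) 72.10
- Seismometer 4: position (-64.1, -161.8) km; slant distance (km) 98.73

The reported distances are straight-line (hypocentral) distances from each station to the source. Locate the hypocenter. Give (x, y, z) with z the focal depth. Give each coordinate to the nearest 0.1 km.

Each station gives a sphere (x−x_i)² + (y−y_i)² + z² = d_i² (stations at z=0).
Subtracting the Seismometer 1 sphere from Seismometer 2 and Seismometer 3: z² cancels, leaving linear equations in x and y:
330.6 x − 236.4 y = -20058.18
107.8 x − 185.0 y = 4358.45
Solving: x ≈ -132.889, y ≈ -100.994 km (keep extra digits for the depth step; rounded: -132.9, -101.0).
Then from the Seismometer 1 sphere: z² = 79.24² − (x + 128.6)² − (y + 30.7)² with x = -132.889, y = -100.994, so z ≈ 36.323 ≈ 36.3 km.

(-132.9, -101.0, 36.3)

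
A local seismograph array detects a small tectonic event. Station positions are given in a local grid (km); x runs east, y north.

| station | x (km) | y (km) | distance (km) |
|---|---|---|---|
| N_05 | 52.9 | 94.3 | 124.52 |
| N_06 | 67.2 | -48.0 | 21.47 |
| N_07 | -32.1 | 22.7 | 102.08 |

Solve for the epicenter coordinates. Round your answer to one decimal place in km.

(55.2, -30.2)

Circle about each station: (x − 52.9)² + (y − 94.3)² = 124.52²; (x − 67.2)² + (y + 48.0)² = 21.47²; (x + 32.1)² + (y − 22.7)² = 102.08².
Subtracting the N_05 equation from the N_06 and N_07 equations removes the quadratic terms:
28.6 x − 284.6 y = 10173.21
-170.0 x − 143.2 y = -5060.30
Solving the 2×2 system: x ≈ 55.2, y ≈ -30.2 km.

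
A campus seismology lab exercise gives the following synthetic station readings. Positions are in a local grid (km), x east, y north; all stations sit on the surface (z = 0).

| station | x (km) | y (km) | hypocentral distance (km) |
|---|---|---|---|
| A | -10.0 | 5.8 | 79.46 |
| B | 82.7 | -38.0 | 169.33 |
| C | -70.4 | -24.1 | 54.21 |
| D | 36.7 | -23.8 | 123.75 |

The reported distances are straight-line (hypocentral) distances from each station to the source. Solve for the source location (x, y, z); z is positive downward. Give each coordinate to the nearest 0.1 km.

Each station gives a sphere (x−x_i)² + (y−y_i)² + z² = d_i² (stations at z=0).
Subtracting the A sphere from B and C: z² cancels, leaving linear equations in x and y:
185.4 x − 87.6 y = -14209.11
-120.8 x − 59.8 y = 8778.50
Solving: x ≈ -74.701, y ≈ 4.104 km (keep extra digits for the depth step; rounded: -74.7, 4.1).
Then from the A sphere: z² = 79.46² − (x + 10.0)² − (y − 5.8)² with x = -74.701, y = 4.104, so z ≈ 46.096 ≈ 46.1 km.

x ≈ -74.7 km, y ≈ 4.1 km, depth ≈ 46.1 km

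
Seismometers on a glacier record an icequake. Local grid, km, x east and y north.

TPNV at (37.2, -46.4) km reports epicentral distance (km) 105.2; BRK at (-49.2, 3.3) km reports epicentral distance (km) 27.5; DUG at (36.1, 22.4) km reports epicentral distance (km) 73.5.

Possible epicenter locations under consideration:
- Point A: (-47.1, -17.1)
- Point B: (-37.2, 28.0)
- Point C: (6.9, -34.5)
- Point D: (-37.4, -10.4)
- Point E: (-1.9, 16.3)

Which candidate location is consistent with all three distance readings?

Point B

For each candidate, compare |candidate − station| to the reported distance:
Point A: residuals TPNV 16.0, BRK 7.0, DUG 18.6 → max 18.6 km
Point B: residuals TPNV 0.0, BRK 0.0, DUG 0.0 → max 0.0 km
Point C: residuals TPNV 72.6, BRK 40.1, DUG 9.5 → max 72.6 km
Point D: residuals TPNV 22.4, BRK 9.4, DUG 7.0 → max 22.4 km
Point E: residuals TPNV 31.3, BRK 21.6, DUG 35.0 → max 35.0 km
Only Point B has all residuals ≈ 0.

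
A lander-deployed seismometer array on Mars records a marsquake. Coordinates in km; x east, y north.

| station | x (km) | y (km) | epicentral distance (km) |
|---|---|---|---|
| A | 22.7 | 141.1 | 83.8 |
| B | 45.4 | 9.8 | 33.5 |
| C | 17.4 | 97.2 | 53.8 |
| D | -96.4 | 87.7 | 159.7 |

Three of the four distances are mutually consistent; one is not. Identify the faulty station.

Solve using three stations at a time. Using A, C, D (subtract circle equations pairwise → linear system) gives (x, y) ≈ (62.0, 67.1).
Distances from that point to each station vs reported:
  A: calculated 83.8 vs reported 83.8 → residual 0.0 km
  B: calculated 59.6 vs reported 33.5 → residual 26.1 km
  C: calculated 53.8 vs reported 53.8 → residual 0.0 km
  D: calculated 159.7 vs reported 159.7 → residual 0.0 km
A, C, D are mutually consistent (residuals ≈ 0); B is off by 26.1 km.

B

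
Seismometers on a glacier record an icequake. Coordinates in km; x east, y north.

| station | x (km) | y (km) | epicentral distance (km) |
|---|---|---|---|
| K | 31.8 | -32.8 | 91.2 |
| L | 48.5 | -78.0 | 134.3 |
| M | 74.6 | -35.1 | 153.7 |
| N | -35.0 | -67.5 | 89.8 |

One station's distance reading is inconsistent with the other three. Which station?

M

Solve using three stations at a time. Using K, L, N (subtract circle equations pairwise → linear system) gives (x, y) ≈ (-41.0, 22.1).
Distances from that point to each station vs reported:
  K: calculated 91.2 vs reported 91.2 → residual 0.0 km
  L: calculated 134.3 vs reported 134.3 → residual 0.0 km
  M: calculated 129.0 vs reported 153.7 → residual 24.7 km
  N: calculated 89.8 vs reported 89.8 → residual 0.0 km
K, L, N are mutually consistent (residuals ≈ 0); M is off by 24.7 km.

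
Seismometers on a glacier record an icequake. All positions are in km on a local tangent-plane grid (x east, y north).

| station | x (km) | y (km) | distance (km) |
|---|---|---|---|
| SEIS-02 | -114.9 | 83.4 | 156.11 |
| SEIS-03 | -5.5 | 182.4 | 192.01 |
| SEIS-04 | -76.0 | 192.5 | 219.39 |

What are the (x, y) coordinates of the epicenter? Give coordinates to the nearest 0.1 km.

Circle about each station: (x + 114.9)² + (y − 83.4)² = 156.11²; (x + 5.5)² + (y − 182.4)² = 192.01²; (x + 76.0)² + (y − 192.5)² = 219.39².
Subtracting the SEIS-02 equation from the SEIS-03 and SEIS-04 equations removes the quadratic terms:
218.8 x + 198.0 y = 644.93
77.8 x + 218.2 y = -1086.96
Solving the 2×2 system: x ≈ 11.0, y ≈ -8.9 km.

x ≈ 11.0 km, y ≈ -8.9 km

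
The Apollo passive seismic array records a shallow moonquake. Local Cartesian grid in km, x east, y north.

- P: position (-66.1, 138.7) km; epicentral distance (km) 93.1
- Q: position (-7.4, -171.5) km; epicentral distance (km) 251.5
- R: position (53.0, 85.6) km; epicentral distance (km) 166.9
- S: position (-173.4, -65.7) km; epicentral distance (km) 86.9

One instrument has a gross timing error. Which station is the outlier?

Solve using three stations at a time. Using P, Q, R (subtract circle equations pairwise → linear system) gives (x, y) ≈ (-111.5, 57.4).
Distances from that point to each station vs reported:
  P: calculated 93.1 vs reported 93.1 → residual 0.0 km
  Q: calculated 251.5 vs reported 251.5 → residual 0.0 km
  R: calculated 166.9 vs reported 166.9 → residual 0.0 km
  S: calculated 137.8 vs reported 86.9 → residual 50.9 km
P, Q, R are mutually consistent (residuals ≈ 0); S is off by 50.9 km.

S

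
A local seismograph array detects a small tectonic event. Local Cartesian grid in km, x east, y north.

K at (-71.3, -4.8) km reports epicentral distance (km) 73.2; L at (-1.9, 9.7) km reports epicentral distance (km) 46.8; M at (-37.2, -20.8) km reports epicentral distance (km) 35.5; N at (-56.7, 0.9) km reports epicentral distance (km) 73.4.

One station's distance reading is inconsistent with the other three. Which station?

N

Solve using three stations at a time. Using K, L, M (subtract circle equations pairwise → linear system) gives (x, y) ≈ (-5.5, -37.0).
Distances from that point to each station vs reported:
  K: calculated 73.2 vs reported 73.2 → residual 0.0 km
  L: calculated 46.9 vs reported 46.8 → residual 0.1 km
  M: calculated 35.6 vs reported 35.5 → residual 0.1 km
  N: calculated 63.7 vs reported 73.4 → residual 9.7 km
K, L, M are mutually consistent (residuals ≈ 0); N is off by 9.7 km.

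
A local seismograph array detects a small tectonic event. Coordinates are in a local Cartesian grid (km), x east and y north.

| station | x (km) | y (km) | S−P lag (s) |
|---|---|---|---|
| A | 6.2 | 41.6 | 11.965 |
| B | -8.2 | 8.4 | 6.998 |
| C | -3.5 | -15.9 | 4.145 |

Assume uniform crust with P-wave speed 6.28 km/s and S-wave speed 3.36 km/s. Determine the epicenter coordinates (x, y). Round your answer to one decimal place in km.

Distance from S−P lag: d = Δt · v_P v_S / (v_P − v_S) = Δt · (6.28·3.36)/(6.28−3.36) ≈ 7.2263·Δt.
So d_A = 86.46, d_B = 50.57, d_C = 29.95 km.
Circle about each station: (x − 6.2)² + (y − 41.6)² = 86.46²; (x + 8.2)² + (y − 8.4)² = 50.57²; (x + 3.5)² + (y + 15.9)² = 29.95².
Subtracting pairs of circle equations eliminates x²+y² and gives linear equations (the radical axes):
-28.8 x − 66.4 y = 3286.81
-19.4 x − 115.0 y = 5074.39
Solving the 2×2 system: x ≈ -20.3, y ≈ -40.7 km.

-20.3 km east, -40.7 km north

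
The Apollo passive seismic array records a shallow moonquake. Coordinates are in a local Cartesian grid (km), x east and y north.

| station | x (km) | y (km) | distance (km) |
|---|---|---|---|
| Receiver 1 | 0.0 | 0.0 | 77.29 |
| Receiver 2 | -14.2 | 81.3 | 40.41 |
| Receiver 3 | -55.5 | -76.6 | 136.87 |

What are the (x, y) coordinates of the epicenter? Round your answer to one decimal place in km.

Circle about each station: x² + y² = 77.29²; (x + 14.2)² + (y − 81.3)² = 40.41²; (x + 55.5)² + (y + 76.6)² = 136.87².
Subtracting the Receiver 1 equation from the Receiver 2 and Receiver 3 equations removes the quadratic terms:
-28.4 x + 162.6 y = 11152.11
-111.0 x − 153.2 y = -3811.84
Solving the 2×2 system: x ≈ -48.6, y ≈ 60.1 km.

x ≈ -48.6 km, y ≈ 60.1 km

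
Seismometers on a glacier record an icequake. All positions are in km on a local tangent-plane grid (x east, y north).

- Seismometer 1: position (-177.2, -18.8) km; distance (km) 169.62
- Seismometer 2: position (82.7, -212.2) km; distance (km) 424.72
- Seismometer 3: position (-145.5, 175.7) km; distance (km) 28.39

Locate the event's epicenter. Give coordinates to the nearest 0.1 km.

Circle about each station: (x + 177.2)² + (y + 18.8)² = 169.62²; (x − 82.7)² + (y + 212.2)² = 424.72²; (x + 145.5)² + (y − 175.7)² = 28.39².
Subtracting the Seismometer 1 equation from the Seismometer 2 and Seismometer 3 equations removes the quadratic terms:
519.8 x − 386.8 y = -131501.28
63.4 x + 389.0 y = 48252.41
Solving the 2×2 system: x ≈ -143.3, y ≈ 147.4 km.

(-143.3, 147.4)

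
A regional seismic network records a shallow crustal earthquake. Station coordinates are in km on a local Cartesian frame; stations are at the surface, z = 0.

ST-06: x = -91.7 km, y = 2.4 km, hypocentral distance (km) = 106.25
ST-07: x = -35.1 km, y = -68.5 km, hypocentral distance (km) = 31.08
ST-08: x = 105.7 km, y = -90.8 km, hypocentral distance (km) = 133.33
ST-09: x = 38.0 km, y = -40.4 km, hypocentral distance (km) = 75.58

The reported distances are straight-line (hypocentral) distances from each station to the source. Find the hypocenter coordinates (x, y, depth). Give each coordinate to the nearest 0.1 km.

(-23.5, -74.0, 28.3)

Each station gives a sphere (x−x_i)² + (y−y_i)² + z² = d_i² (stations at z=0).
Subtracting the ST-06 sphere from ST-07 and ST-08: z² cancels, leaving linear equations in x and y:
113.2 x − 141.8 y = 7832.71
394.8 x − 186.4 y = 4514.65
Solving: x ≈ -23.503, y ≈ -74.000 km (keep extra digits for the depth step; rounded: -23.5, -74.0).
Then from the ST-06 sphere: z² = 106.25² − (x + 91.7)² − (y − 2.4)² with x = -23.503, y = -74.000, so z ≈ 28.307 ≈ 28.3 km.
Check against ST-09 (with the unrounded solution): distance 75.58 ≈ 75.58 km. ✓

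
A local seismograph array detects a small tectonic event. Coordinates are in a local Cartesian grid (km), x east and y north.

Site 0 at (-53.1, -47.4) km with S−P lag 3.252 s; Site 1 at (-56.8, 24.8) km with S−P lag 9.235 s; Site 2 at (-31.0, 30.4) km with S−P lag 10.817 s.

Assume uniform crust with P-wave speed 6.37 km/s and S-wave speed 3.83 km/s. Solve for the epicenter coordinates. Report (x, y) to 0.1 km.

-81.5 km east, -60.4 km north

Distance from S−P lag: d = Δt · v_P v_S / (v_P − v_S) = Δt · (6.37·3.83)/(6.37−3.83) ≈ 9.6052·Δt.
So d_Site 0 = 31.24, d_Site 1 = 88.70, d_Site 2 = 103.90 km.
Circle about each station: (x + 53.1)² + (y + 47.4)² = 31.24²; (x + 56.8)² + (y − 24.8)² = 88.70²; (x + 31.0)² + (y − 30.4)² = 103.90².
Subtracting pairs of circle equations eliminates x²+y² and gives linear equations (the radical axes):
-7.4 x + 144.4 y = -8116.84
44.2 x + 155.6 y = -13000.48
Solving the 2×2 system: x ≈ -81.5, y ≈ -60.4 km.
Check against Site 0 (with the unrounded x, y): √((x + 53.1)²+(y + 47.4)²) = 31.26 ≈ 31.24 km. ✓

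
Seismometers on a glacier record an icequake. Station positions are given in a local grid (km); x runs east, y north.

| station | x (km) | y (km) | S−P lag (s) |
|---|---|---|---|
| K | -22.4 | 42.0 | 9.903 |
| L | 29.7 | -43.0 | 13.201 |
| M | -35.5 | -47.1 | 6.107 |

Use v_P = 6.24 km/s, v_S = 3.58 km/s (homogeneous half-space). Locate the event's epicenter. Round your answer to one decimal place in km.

Distance from S−P lag: d = Δt · v_P v_S / (v_P − v_S) = Δt · (6.24·3.58)/(6.24−3.58) ≈ 8.3982·Δt.
So d_K = 83.17, d_L = 110.86, d_M = 51.29 km.
Circle about each station: (x + 22.4)² + (y − 42.0)² = 83.17²; (x − 29.7)² + (y + 43.0)² = 110.86²; (x + 35.5)² + (y + 47.1)² = 51.29².
Subtracting pairs of circle equations eliminates x²+y² and gives linear equations (the radical axes):
104.2 x − 170.0 y = -4907.36
-26.2 x − 178.2 y = 5499.48
Solving the 2×2 system: x ≈ -78.6, y ≈ -19.3 km.

x ≈ -78.6 km, y ≈ -19.3 km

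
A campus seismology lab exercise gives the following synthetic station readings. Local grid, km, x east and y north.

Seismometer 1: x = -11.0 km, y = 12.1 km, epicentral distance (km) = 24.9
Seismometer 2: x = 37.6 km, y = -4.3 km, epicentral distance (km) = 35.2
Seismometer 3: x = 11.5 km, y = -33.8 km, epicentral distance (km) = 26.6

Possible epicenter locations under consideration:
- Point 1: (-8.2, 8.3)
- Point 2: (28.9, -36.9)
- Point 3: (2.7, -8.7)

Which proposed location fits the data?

Point 3

For each candidate, compare |candidate − station| to the reported distance:
Point 1: residuals Seismometer 1 20.2, Seismometer 2 12.3, Seismometer 3 19.9 → max 20.2 km
Point 2: residuals Seismometer 1 38.3, Seismometer 2 1.5, Seismometer 3 8.9 → max 38.3 km
Point 3: residuals Seismometer 1 0.0, Seismometer 2 0.0, Seismometer 3 0.0 → max 0.0 km
Only Point 3 has all residuals ≈ 0.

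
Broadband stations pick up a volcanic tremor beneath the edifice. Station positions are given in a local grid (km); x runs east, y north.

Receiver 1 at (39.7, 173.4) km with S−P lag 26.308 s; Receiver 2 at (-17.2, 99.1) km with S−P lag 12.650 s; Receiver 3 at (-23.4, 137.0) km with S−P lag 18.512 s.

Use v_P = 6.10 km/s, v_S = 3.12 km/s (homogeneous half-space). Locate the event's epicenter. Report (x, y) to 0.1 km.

(-26.1, 18.8)

Distance from S−P lag: d = Δt · v_P v_S / (v_P − v_S) = Δt · (6.10·3.12)/(6.10−3.12) ≈ 6.3866·Δt.
So d_Receiver 1 = 168.02, d_Receiver 2 = 80.79, d_Receiver 3 = 118.23 km.
Circle about each station: (x − 39.7)² + (y − 173.4)² = 168.02²; (x + 17.2)² + (y − 99.1)² = 80.79²; (x + 23.4)² + (y − 137.0)² = 118.23².
Subtracting the Receiver 1 equation from the Receiver 2 and Receiver 3 equations removes the quadratic terms:
-113.8 x − 148.6 y = 176.70
-126.2 x − 72.8 y = 1925.30
Solving the 2×2 system: x ≈ -26.1, y ≈ 18.8 km.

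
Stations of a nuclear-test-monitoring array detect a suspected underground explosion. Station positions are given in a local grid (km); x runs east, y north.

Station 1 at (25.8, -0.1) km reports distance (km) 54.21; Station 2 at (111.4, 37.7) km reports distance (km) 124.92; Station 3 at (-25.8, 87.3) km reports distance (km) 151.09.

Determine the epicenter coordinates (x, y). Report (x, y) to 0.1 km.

(26.9, -54.3)

Circle about each station: (x − 25.8)² + (y + 0.1)² = 54.21²; (x − 111.4)² + (y − 37.7)² = 124.92²; (x + 25.8)² + (y − 87.3)² = 151.09².
Subtracting the Station 1 equation from the Station 2 and Station 3 equations removes the quadratic terms:
171.2 x + 75.6 y = 499.32
-103.2 x + 174.8 y = -12268.18
Solving the 2×2 system: x ≈ 26.9, y ≈ -54.3 km.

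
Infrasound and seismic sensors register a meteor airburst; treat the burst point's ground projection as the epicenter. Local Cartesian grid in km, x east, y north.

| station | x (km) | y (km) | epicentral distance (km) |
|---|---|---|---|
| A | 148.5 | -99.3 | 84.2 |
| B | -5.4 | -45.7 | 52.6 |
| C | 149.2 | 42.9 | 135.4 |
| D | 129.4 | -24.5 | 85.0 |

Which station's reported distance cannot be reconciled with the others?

A

Solve using three stations at a time. Using B, C, D (subtract circle equations pairwise → linear system) gives (x, y) ≈ (47.2, -46.1).
Distances from that point to each station vs reported:
  A: calculated 114.4 vs reported 84.2 → residual 30.2 km
  B: calculated 52.6 vs reported 52.6 → residual 0.0 km
  C: calculated 135.4 vs reported 135.4 → residual 0.0 km
  D: calculated 85.0 vs reported 85.0 → residual 0.0 km
B, C, D are mutually consistent (residuals ≈ 0); A is off by 30.2 km.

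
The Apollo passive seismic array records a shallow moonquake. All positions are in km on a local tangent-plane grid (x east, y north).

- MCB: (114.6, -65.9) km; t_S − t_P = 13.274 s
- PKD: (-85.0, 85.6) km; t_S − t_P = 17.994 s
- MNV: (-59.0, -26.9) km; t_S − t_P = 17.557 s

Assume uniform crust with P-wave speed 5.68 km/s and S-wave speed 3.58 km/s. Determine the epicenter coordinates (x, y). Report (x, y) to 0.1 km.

Distance from S−P lag: d = Δt · v_P v_S / (v_P − v_S) = Δt · (5.68·3.58)/(5.68−3.58) ≈ 9.6830·Δt.
So d_MCB = 128.53, d_PKD = 174.24, d_MNV = 170.01 km.
Circle about each station: (x − 114.6)² + (y + 65.9)² = 128.53²; (x + 85.0)² + (y − 85.6)² = 174.24²; (x + 59.0)² + (y + 26.9)² = 170.01².
Subtracting pairs of circle equations eliminates x²+y² and gives linear equations (the radical axes):
-399.2 x + 303.0 y = -16763.23
-347.2 x + 78.0 y = -25654.80
Solving the 2×2 system: x ≈ 87.3, y ≈ 59.7 km.
Check against MCB (with the unrounded x, y): √((x − 114.6)²+(y + 65.9)²) = 128.53 ≈ 128.53 km. ✓

x ≈ 87.3 km, y ≈ 59.7 km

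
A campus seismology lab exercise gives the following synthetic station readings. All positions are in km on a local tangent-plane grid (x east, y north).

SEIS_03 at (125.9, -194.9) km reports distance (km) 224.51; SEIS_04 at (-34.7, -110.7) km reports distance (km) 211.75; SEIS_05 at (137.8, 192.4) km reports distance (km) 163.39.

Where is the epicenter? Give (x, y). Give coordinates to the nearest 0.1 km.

Circle about each station: (x − 125.9)² + (y + 194.9)² = 224.51²; (x + 34.7)² + (y + 110.7)² = 211.75²; (x − 137.8)² + (y − 192.4)² = 163.39².
Subtracting pairs of circle equations eliminates x²+y² and gives linear equations (the radical axes):
-321.2 x + 168.4 y = -34811.56
23.8 x + 774.6 y = 25878.23
Solving the 2×2 system: x ≈ 123.9, y ≈ 29.6 km.

123.9 km east, 29.6 km north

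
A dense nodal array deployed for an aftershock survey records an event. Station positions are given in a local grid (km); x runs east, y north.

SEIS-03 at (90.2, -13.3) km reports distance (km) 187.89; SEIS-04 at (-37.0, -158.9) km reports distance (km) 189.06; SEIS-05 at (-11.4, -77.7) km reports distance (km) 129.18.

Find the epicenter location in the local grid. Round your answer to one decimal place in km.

x ≈ -94.5 km, y ≈ 21.2 km

Circle about each station: (x − 90.2)² + (y + 13.3)² = 187.89²; (x + 37.0)² + (y + 158.9)² = 189.06²; (x + 11.4)² + (y + 77.7)² = 129.18².
Subtracting pairs of circle equations eliminates x²+y² and gives linear equations (the radical axes):
-254.4 x − 291.2 y = 17864.25
-203.2 x − 128.8 y = 16469.50
Solving the 2×2 system: x ≈ -94.5, y ≈ 21.2 km.
Check against SEIS-03 (with the unrounded x, y): √((x − 90.2)²+(y + 13.3)²) = 187.88 ≈ 187.89 km. ✓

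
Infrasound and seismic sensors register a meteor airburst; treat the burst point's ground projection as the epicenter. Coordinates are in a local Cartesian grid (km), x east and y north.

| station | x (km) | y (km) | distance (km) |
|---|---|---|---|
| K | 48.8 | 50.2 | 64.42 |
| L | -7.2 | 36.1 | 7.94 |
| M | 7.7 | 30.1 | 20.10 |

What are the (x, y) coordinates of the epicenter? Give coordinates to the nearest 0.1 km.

Circle about each station: (x − 48.8)² + (y − 50.2)² = 64.42²; (x + 7.2)² + (y − 36.1)² = 7.94²; (x − 7.7)² + (y − 30.1)² = 20.10².
Subtracting the K equation from the L and M equations removes the quadratic terms:
-112.0 x − 28.2 y = 540.46
-82.2 x − 40.2 y = -190.25
Solving the 2×2 system: x ≈ -12.4, y ≈ 30.1 km.
Check against K (with the unrounded x, y): √((x − 48.8)²+(y − 50.2)²) = 64.42 ≈ 64.42 km. ✓

(-12.4, 30.1)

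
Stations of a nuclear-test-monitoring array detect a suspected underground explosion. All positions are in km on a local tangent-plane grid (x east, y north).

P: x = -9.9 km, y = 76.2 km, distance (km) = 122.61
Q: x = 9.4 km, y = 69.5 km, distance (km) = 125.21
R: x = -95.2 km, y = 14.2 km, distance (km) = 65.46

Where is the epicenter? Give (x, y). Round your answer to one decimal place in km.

Circle about each station: (x + 9.9)² + (y − 76.2)² = 122.61²; (x − 9.4)² + (y − 69.5)² = 125.21²; (x + 95.2)² + (y − 14.2)² = 65.46².
Subtracting pairs of circle equations eliminates x²+y² and gives linear equations (the radical axes):
38.6 x − 13.4 y = -1630.17
-170.6 x − 124.0 y = 14108.43
Solving the 2×2 system: x ≈ -55.3, y ≈ -37.7 km.
Check against P (with the unrounded x, y): √((x + 9.9)²+(y − 76.2)²) = 122.60 ≈ 122.61 km. ✓

-55.3 km east, -37.7 km north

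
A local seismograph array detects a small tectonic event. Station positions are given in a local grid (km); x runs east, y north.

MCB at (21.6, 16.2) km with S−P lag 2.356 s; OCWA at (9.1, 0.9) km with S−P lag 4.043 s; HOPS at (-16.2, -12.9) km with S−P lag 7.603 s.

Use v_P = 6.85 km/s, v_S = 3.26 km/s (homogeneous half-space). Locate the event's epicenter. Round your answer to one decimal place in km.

Distance from S−P lag: d = Δt · v_P v_S / (v_P − v_S) = Δt · (6.85·3.26)/(6.85−3.26) ≈ 6.2203·Δt.
So d_MCB = 14.66, d_OCWA = 25.15, d_HOPS = 47.29 km.
Circle about each station: (x − 21.6)² + (y − 16.2)² = 14.66²; (x − 9.1)² + (y − 0.9)² = 25.15²; (x + 16.2)² + (y + 12.9)² = 47.29².
Subtracting pairs of circle equations eliminates x²+y² and gives linear equations (the radical axes):
-25.0 x − 30.6 y = -1062.99
-75.6 x − 58.2 y = -2321.58
Solving the 2×2 system: x ≈ 10.7, y ≈ 26.0 km.
Check against MCB (with the unrounded x, y): √((x − 21.6)²+(y − 16.2)²) = 14.67 ≈ 14.66 km. ✓

x ≈ 10.7 km, y ≈ 26.0 km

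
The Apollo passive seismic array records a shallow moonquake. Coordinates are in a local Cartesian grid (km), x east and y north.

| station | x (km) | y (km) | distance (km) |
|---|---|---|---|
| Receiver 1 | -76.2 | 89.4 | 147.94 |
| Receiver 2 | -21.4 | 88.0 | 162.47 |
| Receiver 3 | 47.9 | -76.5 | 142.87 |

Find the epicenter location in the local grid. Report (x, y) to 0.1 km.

Circle about each station: (x + 76.2)² + (y − 89.4)² = 147.94²; (x + 21.4)² + (y − 88.0)² = 162.47²; (x − 47.9)² + (y + 76.5)² = 142.87².
Subtracting pairs of circle equations eliminates x²+y² and gives linear equations (the radical axes):
109.6 x − 2.8 y = -10107.10
248.2 x − 331.8 y = -4177.73
Solving the 2×2 system: x ≈ -93.7, y ≈ -57.5 km.

x ≈ -93.7 km, y ≈ -57.5 km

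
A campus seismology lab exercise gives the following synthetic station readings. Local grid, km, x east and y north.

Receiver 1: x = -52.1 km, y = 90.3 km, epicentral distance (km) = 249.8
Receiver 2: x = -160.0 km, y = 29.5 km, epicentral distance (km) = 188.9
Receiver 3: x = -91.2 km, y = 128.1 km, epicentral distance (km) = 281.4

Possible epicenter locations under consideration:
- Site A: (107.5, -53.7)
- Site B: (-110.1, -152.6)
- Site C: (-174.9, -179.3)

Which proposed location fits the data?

For each candidate, compare |candidate − station| to the reported distance:
Site A: residuals Receiver 1 34.8, Receiver 2 91.2, Receiver 3 12.1 → max 91.2 km
Site B: residuals Receiver 1 0.1, Receiver 2 0.1, Receiver 3 0.1 → max 0.1 km
Site C: residuals Receiver 1 46.4, Receiver 2 20.4, Receiver 3 37.2 → max 46.4 km
Only Site B has all residuals ≈ 0.

Site B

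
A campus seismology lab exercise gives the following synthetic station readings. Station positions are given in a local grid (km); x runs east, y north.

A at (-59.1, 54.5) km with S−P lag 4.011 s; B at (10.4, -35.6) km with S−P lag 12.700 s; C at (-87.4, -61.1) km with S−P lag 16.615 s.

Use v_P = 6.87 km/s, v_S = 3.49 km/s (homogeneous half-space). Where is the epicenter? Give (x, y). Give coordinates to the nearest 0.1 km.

-32.9 km east, 43.4 km north

Distance from S−P lag: d = Δt · v_P v_S / (v_P − v_S) = Δt · (6.87·3.49)/(6.87−3.49) ≈ 7.0936·Δt.
So d_A = 28.45, d_B = 90.09, d_C = 117.86 km.
Circle about each station: (x + 59.1)² + (y − 54.5)² = 28.45²; (x − 10.4)² + (y + 35.6)² = 90.09²; (x + 87.4)² + (y + 61.1)² = 117.86².
Subtracting the A equation from the B and C equations removes the quadratic terms:
139.0 x − 180.2 y = -12394.35
-56.6 x − 231.2 y = -8172.67
Solving the 2×2 system: x ≈ -32.9, y ≈ 43.4 km.
Check against A (with the unrounded x, y): √((x + 59.1)²+(y − 54.5)²) = 28.45 ≈ 28.45 km. ✓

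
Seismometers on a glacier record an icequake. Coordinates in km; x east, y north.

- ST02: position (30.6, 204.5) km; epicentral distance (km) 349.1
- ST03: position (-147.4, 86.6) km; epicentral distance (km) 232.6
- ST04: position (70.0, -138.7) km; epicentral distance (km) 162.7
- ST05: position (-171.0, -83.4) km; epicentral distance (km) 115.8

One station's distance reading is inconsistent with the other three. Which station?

ST04

Solve using three stations at a time. Using ST02, ST03, ST05 (subtract circle equations pairwise → linear system) gives (x, y) ≈ (-65.5, -131.1).
Distances from that point to each station vs reported:
  ST02: calculated 349.1 vs reported 349.1 → residual 0.0 km
  ST03: calculated 232.6 vs reported 232.6 → residual 0.0 km
  ST04: calculated 135.7 vs reported 162.7 → residual 27.0 km
  ST05: calculated 115.8 vs reported 115.8 → residual 0.0 km
ST02, ST03, ST05 are mutually consistent (residuals ≈ 0); ST04 is off by 27.0 km.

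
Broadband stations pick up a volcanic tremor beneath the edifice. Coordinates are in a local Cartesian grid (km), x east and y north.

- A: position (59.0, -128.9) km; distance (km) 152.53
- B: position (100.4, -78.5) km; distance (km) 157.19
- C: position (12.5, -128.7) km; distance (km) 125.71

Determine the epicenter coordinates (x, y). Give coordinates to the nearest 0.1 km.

(-44.0, -16.4)

Circle about each station: (x − 59.0)² + (y + 128.9)² = 152.53²; (x − 100.4)² + (y + 78.5)² = 157.19²; (x − 12.5)² + (y + 128.7)² = 125.71².
Subtracting pairs of circle equations eliminates x²+y² and gives linear equations (the radical axes):
82.8 x + 100.8 y = -5297.10
-93.0 x + 0.4 y = 4086.13
Solving the 2×2 system: x ≈ -44.0, y ≈ -16.4 km.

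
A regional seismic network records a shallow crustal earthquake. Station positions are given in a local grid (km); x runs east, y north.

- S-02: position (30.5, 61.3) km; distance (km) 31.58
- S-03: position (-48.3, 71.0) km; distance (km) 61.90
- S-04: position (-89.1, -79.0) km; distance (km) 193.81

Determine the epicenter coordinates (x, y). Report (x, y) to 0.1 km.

Circle about each station: (x − 30.5)² + (y − 61.3)² = 31.58²; (x + 48.3)² + (y − 71.0)² = 61.90²; (x + 89.1)² + (y + 79.0)² = 193.81².
Subtracting the S-02 equation from the S-03 and S-04 equations removes the quadratic terms:
-157.6 x + 19.4 y = -148.36
-239.2 x − 280.6 y = -27073.15
Solving the 2×2 system: x ≈ 11.6, y ≈ 86.6 km.
Check against S-02 (with the unrounded x, y): √((x − 30.5)²+(y − 61.3)²) = 31.57 ≈ 31.58 km. ✓

11.6 km east, 86.6 km north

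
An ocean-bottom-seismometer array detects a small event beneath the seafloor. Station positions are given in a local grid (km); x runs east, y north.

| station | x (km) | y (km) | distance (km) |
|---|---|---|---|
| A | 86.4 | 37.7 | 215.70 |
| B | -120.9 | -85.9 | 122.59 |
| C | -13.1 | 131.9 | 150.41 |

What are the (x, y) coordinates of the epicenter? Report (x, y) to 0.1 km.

x ≈ -129.3 km, y ≈ 36.4 km

Circle about each station: (x − 86.4)² + (y − 37.7)² = 215.70²; (x + 120.9)² + (y + 85.9)² = 122.59²; (x + 13.1)² + (y − 131.9)² = 150.41².
Subtracting the A equation from the B and C equations removes the quadratic terms:
-414.6 x − 247.2 y = 44607.55
-199.0 x + 188.4 y = 32586.29
Solving the 2×2 system: x ≈ -129.3, y ≈ 36.4 km.
Check against A (with the unrounded x, y): √((x − 86.4)²+(y − 37.7)²) = 215.70 ≈ 215.70 km. ✓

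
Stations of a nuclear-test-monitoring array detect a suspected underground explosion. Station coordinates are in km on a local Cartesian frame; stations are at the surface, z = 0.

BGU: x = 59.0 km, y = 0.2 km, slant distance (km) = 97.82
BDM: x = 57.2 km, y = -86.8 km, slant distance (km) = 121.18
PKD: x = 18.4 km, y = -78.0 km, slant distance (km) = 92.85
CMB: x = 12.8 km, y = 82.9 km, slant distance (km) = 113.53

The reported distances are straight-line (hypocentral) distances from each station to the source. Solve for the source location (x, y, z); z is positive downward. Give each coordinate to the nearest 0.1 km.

Each station gives a sphere (x−x_i)² + (y−y_i)² + z² = d_i² (stations at z=0).
Subtracting the BGU sphere from BDM and PKD: z² cancels, leaving linear equations in x and y:
-3.6 x − 174.0 y = 2209.20
-81.2 x − 156.4 y = 3889.15
Solving: x ≈ -24.414, y ≈ -12.191 km (keep extra digits for the depth step; rounded: -24.4, -12.2).
Then from the BGU sphere: z² = 97.82² − (x − 59.0)² − (y − 0.2)² with x = -24.414, y = -12.191, so z ≈ 49.571 ≈ 49.6 km.
Check against CMB (with the unrounded solution): distance 113.51 ≈ 113.53 km. ✓

(-24.4, -12.2, 49.6)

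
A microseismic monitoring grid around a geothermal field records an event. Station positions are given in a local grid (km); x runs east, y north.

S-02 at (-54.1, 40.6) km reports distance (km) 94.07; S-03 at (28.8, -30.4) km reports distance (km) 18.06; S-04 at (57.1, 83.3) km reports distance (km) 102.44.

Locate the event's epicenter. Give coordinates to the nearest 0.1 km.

Circle about each station: (x + 54.1)² + (y − 40.6)² = 94.07²; (x − 28.8)² + (y + 30.4)² = 18.06²; (x − 57.1)² + (y − 83.3)² = 102.44².
Subtracting the S-02 equation from the S-03 and S-04 equations removes the quadratic terms:
165.8 x − 142.0 y = 5701.43
222.4 x + 85.4 y = 3979.34
Solving the 2×2 system: x ≈ 23.0, y ≈ -13.3 km.

(23.0, -13.3)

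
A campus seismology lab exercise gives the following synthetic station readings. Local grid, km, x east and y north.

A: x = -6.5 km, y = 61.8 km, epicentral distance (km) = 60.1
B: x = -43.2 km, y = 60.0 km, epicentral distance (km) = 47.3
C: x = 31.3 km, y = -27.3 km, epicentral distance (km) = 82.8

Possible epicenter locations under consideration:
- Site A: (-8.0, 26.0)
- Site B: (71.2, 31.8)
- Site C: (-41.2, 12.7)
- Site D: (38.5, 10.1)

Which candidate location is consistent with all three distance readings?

Site C

For each candidate, compare |candidate − station| to the reported distance:
Site A: residuals A 24.3, B 1.6, C 16.6 → max 24.3 km
Site B: residuals A 23.2, B 70.5, C 11.5 → max 70.5 km
Site C: residuals A 0.0, B 0.0, C 0.0 → max 0.0 km
Site D: residuals A 8.4, B 48.4, C 44.7 → max 48.4 km
Only Site C has all residuals ≈ 0.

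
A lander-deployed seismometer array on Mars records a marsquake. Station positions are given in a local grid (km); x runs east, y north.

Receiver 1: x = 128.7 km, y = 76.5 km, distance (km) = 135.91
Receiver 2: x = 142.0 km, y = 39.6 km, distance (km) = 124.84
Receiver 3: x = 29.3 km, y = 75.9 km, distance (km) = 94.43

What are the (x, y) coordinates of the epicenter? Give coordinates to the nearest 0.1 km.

x ≈ 31.5 km, y ≈ -18.5 km

Circle about each station: (x − 128.7)² + (y − 76.5)² = 135.91²; (x − 142.0)² + (y − 39.6)² = 124.84²; (x − 29.3)² + (y − 75.9)² = 94.43².
Subtracting the Receiver 1 equation from the Receiver 2 and Receiver 3 equations removes the quadratic terms:
26.6 x − 73.8 y = 2202.72
-198.8 x − 1.2 y = -6242.14
Solving the 2×2 system: x ≈ 31.5, y ≈ -18.5 km.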